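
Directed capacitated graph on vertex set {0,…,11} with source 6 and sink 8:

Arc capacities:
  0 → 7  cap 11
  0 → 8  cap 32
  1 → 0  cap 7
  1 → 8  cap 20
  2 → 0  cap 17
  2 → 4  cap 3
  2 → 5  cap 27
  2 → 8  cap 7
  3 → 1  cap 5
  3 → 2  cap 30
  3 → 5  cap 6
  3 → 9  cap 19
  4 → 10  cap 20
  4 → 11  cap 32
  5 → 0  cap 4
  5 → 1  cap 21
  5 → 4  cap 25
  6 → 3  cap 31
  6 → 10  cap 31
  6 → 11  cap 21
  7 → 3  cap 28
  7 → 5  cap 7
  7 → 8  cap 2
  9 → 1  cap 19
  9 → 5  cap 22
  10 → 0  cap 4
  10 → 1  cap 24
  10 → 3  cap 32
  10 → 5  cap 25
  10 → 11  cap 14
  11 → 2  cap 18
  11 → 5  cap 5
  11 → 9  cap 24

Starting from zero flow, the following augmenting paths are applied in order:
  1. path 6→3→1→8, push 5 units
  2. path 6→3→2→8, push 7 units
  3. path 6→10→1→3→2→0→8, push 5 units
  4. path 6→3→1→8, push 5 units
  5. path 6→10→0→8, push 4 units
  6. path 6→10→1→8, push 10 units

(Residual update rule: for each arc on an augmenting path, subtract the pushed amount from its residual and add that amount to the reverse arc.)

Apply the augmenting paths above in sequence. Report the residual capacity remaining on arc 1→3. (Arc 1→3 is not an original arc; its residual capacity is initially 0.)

Residual capacity of (1,3): 5

after path 1 (6→3→1→8, push 5): res(1,3)=5
after path 2 (6→3→2→8, push 7): res(1,3)=5
after path 3 (6→10→1→3→2→0→8, push 5): res(1,3)=0
after path 4 (6→3→1→8, push 5): res(1,3)=5
after path 5 (6→10→0→8, push 4): res(1,3)=5
after path 6 (6→10→1→8, push 10): res(1,3)=5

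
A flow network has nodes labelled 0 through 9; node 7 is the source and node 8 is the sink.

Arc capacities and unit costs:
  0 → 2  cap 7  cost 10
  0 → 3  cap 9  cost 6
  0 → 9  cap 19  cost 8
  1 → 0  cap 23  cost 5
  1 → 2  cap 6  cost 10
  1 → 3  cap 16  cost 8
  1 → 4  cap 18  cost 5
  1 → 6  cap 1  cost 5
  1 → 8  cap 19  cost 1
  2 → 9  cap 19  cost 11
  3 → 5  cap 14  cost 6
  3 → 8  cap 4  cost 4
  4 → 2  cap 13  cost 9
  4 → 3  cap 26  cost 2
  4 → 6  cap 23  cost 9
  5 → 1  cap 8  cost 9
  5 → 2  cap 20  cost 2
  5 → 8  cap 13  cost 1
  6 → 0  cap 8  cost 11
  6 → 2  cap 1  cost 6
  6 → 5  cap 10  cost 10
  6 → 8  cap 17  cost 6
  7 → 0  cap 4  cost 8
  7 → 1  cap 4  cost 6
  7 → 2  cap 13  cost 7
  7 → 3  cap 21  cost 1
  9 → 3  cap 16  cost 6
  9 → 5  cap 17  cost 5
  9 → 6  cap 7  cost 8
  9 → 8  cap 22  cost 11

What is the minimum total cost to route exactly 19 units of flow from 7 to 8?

Minimum cost for 19 units: 136

shortest-cost path #1: 7→3→8 push 4 @ unit cost 5 (adds 20)
shortest-cost path #2: 7→1→8 push 4 @ unit cost 7 (adds 28)
shortest-cost path #3: 7→3→5→8 push 11 @ unit cost 8 (adds 88)
total cost = 136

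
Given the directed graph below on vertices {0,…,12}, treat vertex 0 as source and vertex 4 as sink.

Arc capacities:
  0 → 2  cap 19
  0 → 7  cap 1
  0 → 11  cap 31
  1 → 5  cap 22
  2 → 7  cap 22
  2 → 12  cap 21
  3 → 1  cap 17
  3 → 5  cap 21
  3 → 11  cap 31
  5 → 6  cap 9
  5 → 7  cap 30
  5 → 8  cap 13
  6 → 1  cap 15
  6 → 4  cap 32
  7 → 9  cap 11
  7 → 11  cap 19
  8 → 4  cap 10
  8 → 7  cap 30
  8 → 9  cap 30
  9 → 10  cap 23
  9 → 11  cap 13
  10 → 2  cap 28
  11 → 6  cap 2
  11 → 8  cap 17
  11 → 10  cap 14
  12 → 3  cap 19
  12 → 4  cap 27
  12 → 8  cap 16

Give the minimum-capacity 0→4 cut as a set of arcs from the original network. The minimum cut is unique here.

augment #1: 0→2→12→4 push 19
augment #2: 0→11→6→4 push 2
augment #3: 0→11→8→4 push 10
augment #4: 0→11→10→2→12→4 push 2
max flow = 33; residual-reachable set from 0 gives S-side
cut edges (S→T): {(2,12), (8,4), (11,6)} total cap 33

Min-cut arcs: {(2,12), (8,4), (11,6)} (total capacity 33)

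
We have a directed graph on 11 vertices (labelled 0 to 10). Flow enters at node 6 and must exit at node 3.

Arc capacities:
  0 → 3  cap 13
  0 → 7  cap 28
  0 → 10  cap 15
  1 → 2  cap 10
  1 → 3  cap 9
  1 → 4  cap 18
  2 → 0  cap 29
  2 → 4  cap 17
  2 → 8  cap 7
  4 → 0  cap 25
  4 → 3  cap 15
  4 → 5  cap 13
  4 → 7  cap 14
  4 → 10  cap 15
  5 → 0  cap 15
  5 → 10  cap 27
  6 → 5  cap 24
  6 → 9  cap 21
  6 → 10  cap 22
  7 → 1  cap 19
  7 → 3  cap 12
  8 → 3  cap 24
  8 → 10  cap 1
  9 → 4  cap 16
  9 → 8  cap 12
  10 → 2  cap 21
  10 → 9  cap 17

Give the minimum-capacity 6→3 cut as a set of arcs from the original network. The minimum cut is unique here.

Min-cut arcs: {(5,0), (9,4), (9,8), (10,2)} (total capacity 64)

augment #1: 6→5→0→3 push 13
augment #2: 6→9→4→3 push 15
augment #3: 6→9→8→3 push 6
augment #4: 6→5→0→7→3 push 2
augment #5: 6→10→2→8→3 push 7
augment #6: 6→10→9→8→3 push 6
augment #7: 6→10→2→0→7→3 push 9
augment #8: 6→5→10→2→0→7→3 push 1
augment #9: 6→5→10→2→0→7→1→3 push 4
augment #10: 6→5→10→9→4→7→1→3 push 1
max flow = 64; residual-reachable set from 6 gives S-side
cut edges (S→T): {(5,0), (9,4), (9,8), (10,2)} total cap 64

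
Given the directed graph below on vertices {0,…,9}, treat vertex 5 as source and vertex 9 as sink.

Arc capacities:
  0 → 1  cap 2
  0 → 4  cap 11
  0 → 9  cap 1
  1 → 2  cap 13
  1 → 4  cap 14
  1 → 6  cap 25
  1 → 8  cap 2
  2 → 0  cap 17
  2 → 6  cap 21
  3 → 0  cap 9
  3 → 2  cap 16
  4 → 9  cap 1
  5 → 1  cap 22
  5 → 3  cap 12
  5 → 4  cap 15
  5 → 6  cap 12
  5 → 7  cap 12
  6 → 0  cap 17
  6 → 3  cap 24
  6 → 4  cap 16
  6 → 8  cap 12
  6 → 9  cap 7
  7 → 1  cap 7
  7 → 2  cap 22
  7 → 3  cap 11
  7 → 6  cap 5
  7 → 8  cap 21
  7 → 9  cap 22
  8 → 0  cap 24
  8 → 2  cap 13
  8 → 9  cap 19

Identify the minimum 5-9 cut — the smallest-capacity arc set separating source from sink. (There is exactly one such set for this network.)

augment #1: 5→4→9 push 1
augment #2: 5→6→9 push 7
augment #3: 5→7→9 push 12
augment #4: 5→1→8→9 push 2
augment #5: 5→3→0→9 push 1
augment #6: 5→6→8→9 push 5
augment #7: 5→1→6→8→9 push 7
max flow = 35; residual-reachable set from 5 gives S-side
cut edges (S→T): {(0,9), (1,8), (4,9), (5,7), (6,8), (6,9)} total cap 35

Min-cut arcs: {(0,9), (1,8), (4,9), (5,7), (6,8), (6,9)} (total capacity 35)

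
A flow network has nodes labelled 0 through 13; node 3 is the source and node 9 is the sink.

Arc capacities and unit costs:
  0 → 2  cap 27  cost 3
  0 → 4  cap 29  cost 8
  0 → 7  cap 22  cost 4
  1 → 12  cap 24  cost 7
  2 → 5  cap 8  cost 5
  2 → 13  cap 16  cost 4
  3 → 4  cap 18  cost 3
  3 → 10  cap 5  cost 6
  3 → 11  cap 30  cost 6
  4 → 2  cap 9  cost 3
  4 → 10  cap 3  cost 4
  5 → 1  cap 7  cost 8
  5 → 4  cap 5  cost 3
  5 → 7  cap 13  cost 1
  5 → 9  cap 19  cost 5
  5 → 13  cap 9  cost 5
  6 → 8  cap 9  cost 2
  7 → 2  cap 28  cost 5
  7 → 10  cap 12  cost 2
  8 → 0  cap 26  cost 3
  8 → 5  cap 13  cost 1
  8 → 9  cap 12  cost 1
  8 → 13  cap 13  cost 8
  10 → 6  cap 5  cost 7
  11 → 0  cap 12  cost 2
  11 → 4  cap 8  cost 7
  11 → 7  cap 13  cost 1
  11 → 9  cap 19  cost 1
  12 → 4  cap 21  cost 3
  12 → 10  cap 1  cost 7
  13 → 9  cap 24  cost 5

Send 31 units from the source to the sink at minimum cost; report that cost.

shortest-cost path #1: 3→11→9 push 19 @ unit cost 7 (adds 133)
shortest-cost path #2: 3→4→2→13→9 push 9 @ unit cost 15 (adds 135)
shortest-cost path #3: 3→10→6→8→9 push 3 @ unit cost 16 (adds 48)
total cost = 316

Minimum cost for 31 units: 316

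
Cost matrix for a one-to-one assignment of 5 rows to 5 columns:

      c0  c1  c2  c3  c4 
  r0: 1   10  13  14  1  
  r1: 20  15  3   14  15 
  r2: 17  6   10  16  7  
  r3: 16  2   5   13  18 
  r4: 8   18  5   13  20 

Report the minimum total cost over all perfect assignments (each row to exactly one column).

Minimum assignment cost: 26

optimal assignment: row0→col0 (cost 1), row1→col2 (cost 3), row2→col4 (cost 7), row3→col1 (cost 2), row4→col3 (cost 13)
total = 1 + 3 + 7 + 2 + 13 = 26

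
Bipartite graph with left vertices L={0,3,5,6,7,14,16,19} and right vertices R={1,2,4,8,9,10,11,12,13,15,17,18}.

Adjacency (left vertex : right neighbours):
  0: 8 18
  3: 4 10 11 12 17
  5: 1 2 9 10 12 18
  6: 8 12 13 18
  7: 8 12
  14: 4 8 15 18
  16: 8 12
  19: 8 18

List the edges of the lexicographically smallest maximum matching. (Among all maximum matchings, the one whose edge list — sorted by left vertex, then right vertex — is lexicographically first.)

Lex-smallest maximum matching: {(0,8), (3,4), (5,1), (6,13), (7,12), (14,15), (19,18)}

|M| = 7 (so the lex-smallest maximum matching has 7 edges)
process left vertices in ascending order; for each, take the smallest-labelled available neighbour that still permits 7 edges overall, or leave it unmatched if none does
lex-smallest matching: {0-8, 3-4, 5-1, 6-13, 7-12, 14-15, 19-18}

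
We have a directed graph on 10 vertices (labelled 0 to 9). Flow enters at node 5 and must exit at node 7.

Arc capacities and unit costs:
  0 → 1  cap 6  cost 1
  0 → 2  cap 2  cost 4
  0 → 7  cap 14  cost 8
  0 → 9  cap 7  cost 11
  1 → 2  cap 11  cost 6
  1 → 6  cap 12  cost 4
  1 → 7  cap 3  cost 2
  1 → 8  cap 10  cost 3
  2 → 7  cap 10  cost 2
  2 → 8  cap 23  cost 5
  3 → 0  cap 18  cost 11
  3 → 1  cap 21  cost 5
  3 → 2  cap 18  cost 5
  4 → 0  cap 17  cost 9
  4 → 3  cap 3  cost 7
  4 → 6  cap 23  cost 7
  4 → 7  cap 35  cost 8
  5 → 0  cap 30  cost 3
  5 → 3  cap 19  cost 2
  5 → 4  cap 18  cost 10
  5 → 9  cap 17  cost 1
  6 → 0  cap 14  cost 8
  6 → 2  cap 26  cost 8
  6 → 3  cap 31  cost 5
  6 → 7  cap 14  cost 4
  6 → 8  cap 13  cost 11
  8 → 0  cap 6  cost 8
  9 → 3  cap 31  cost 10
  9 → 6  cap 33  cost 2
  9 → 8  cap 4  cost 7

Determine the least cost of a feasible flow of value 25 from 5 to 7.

Minimum cost for 25 units: 188

shortest-cost path #1: 5→0→1→7 push 3 @ unit cost 6 (adds 18)
shortest-cost path #2: 5→9→6→7 push 14 @ unit cost 7 (adds 98)
shortest-cost path #3: 5→0→2→7 push 2 @ unit cost 9 (adds 18)
shortest-cost path #4: 5→3→2→7 push 6 @ unit cost 9 (adds 54)
total cost = 188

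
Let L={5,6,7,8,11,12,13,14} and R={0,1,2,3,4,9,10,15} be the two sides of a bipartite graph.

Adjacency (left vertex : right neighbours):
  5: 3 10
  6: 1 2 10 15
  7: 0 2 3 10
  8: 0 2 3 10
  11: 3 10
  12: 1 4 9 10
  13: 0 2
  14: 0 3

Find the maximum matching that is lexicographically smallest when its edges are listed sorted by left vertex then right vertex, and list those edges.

|M| = 6 (so the lex-smallest maximum matching has 6 edges)
process left vertices in ascending order; for each, take the smallest-labelled available neighbour that still permits 6 edges overall, or leave it unmatched if none does
lex-smallest matching: {5-3, 6-1, 7-0, 8-2, 11-10, 12-4}

Lex-smallest maximum matching: {(5,3), (6,1), (7,0), (8,2), (11,10), (12,4)}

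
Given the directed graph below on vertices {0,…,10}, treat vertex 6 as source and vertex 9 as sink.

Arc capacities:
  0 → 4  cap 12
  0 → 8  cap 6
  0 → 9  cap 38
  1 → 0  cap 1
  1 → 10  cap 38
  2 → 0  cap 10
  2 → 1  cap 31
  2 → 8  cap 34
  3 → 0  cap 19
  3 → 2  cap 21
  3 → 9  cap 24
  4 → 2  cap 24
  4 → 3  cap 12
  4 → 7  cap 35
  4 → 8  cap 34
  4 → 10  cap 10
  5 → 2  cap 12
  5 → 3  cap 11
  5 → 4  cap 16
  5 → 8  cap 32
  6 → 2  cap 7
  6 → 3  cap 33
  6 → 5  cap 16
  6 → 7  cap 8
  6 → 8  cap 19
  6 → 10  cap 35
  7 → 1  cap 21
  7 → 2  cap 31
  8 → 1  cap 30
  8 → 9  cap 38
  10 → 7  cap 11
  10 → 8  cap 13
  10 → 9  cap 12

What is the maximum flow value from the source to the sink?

Maximum flow value: 104

augment #1: 6→3→9 bottleneck 24, total now 24
augment #2: 6→8→9 bottleneck 19, total now 43
augment #3: 6→10→9 bottleneck 12, total now 55
augment #4: 6→2→0→9 bottleneck 7, total now 62
augment #5: 6→3→0→9 bottleneck 9, total now 71
augment #6: 6→5→8→9 bottleneck 16, total now 87
augment #7: 6→10→8→9 bottleneck 3, total now 90
augment #8: 6→7→1→0→9 bottleneck 1, total now 91
augment #9: 6→7→2→0→9 bottleneck 3, total now 94
augment #10: 6→10→8→5→3→0→9 bottleneck 10, total now 104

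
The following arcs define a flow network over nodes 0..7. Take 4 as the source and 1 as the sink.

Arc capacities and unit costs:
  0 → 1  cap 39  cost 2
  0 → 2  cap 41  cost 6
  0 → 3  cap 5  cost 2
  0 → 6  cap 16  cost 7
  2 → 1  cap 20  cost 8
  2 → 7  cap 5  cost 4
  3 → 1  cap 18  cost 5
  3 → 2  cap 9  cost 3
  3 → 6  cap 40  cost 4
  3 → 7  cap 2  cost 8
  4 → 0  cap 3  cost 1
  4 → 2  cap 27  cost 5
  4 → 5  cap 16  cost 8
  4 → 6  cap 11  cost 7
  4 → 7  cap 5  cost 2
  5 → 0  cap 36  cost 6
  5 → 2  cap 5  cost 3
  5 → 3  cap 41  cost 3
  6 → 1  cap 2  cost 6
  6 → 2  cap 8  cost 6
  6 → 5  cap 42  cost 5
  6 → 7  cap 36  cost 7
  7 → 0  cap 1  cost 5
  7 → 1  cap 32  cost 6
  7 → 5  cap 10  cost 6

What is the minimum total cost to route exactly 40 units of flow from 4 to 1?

shortest-cost path #1: 4→0→1 push 3 @ unit cost 3 (adds 9)
shortest-cost path #2: 4→7→1 push 5 @ unit cost 8 (adds 40)
shortest-cost path #3: 4→6→1 push 2 @ unit cost 13 (adds 26)
shortest-cost path #4: 4→2→1 push 20 @ unit cost 13 (adds 260)
shortest-cost path #5: 4→2→7→1 push 5 @ unit cost 15 (adds 75)
shortest-cost path #6: 4→5→0→1 push 5 @ unit cost 16 (adds 80)
total cost = 490

Minimum cost for 40 units: 490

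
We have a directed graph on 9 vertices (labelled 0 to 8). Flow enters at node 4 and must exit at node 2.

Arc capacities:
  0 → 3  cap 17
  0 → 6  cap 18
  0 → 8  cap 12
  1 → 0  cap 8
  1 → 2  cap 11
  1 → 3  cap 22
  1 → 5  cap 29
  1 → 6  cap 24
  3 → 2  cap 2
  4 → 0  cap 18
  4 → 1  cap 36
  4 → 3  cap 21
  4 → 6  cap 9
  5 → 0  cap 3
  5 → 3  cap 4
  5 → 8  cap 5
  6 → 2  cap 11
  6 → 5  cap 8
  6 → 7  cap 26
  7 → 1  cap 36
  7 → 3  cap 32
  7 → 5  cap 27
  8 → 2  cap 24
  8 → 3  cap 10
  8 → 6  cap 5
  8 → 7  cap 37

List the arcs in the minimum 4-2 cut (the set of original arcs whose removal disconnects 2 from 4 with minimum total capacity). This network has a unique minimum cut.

augment #1: 4→1→2 push 11
augment #2: 4→3→2 push 2
augment #3: 4→6→2 push 9
augment #4: 4→0→6→2 push 2
augment #5: 4→0→8→2 push 12
augment #6: 4→1→5→8→2 push 5
max flow = 41; residual-reachable set from 4 gives S-side
cut edges (S→T): {(0,8), (1,2), (3,2), (5,8), (6,2)} total cap 41

Min-cut arcs: {(0,8), (1,2), (3,2), (5,8), (6,2)} (total capacity 41)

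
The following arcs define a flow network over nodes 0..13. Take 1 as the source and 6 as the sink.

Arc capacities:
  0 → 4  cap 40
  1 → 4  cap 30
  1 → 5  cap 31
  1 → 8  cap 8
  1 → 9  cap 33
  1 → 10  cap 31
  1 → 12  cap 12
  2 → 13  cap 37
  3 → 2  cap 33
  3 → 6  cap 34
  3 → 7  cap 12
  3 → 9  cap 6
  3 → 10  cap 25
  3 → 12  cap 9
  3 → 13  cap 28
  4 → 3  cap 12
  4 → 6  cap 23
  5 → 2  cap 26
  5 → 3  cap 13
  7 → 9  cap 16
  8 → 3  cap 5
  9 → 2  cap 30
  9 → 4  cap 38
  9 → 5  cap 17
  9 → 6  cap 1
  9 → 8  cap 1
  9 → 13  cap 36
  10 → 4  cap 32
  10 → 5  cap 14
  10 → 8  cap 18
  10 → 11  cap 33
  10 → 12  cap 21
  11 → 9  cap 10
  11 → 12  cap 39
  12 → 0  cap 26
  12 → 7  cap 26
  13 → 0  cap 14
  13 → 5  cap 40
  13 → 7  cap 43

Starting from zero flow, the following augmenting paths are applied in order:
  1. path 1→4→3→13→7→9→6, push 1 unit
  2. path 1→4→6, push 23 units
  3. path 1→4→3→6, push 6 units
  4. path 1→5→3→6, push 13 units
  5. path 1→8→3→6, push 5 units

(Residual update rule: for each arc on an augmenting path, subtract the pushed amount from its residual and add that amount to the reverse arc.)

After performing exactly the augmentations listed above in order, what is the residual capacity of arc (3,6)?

after path 1 (1→4→3→13→7→9→6, push 1): res(3,6)=34
after path 2 (1→4→6, push 23): res(3,6)=34
after path 3 (1→4→3→6, push 6): res(3,6)=28
after path 4 (1→5→3→6, push 13): res(3,6)=15
after path 5 (1→8→3→6, push 5): res(3,6)=10

Residual capacity of (3,6): 10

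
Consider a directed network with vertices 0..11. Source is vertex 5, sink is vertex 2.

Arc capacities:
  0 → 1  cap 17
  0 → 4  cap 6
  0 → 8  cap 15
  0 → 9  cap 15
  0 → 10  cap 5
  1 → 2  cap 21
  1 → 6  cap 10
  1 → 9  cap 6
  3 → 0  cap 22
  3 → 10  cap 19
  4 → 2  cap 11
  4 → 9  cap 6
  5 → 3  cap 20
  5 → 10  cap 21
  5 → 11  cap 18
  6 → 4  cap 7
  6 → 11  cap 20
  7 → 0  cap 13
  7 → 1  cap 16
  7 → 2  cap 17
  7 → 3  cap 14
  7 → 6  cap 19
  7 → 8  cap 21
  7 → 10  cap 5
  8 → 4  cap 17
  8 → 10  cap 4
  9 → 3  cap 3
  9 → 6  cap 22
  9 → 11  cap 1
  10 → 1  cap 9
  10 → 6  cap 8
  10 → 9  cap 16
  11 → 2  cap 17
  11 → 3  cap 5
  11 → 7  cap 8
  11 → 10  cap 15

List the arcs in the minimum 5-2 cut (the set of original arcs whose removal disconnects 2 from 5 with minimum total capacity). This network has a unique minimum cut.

augment #1: 5→11→2 push 17
augment #2: 5→10→1→2 push 9
augment #3: 5→11→7→2 push 1
augment #4: 5→3→0→1→2 push 12
augment #5: 5→3→0→4→2 push 6
augment #6: 5→10→6→4→2 push 5
augment #7: 5→10→6→11→7→2 push 3
augment #8: 5→10→9→11→7→2 push 1
augment #9: 5→10→9→6→11→7→2 push 3
max flow = 57; residual-reachable set from 5 gives S-side
cut edges (S→T): {(1,2), (4,2), (11,2), (11,7)} total cap 57

Min-cut arcs: {(1,2), (4,2), (11,2), (11,7)} (total capacity 57)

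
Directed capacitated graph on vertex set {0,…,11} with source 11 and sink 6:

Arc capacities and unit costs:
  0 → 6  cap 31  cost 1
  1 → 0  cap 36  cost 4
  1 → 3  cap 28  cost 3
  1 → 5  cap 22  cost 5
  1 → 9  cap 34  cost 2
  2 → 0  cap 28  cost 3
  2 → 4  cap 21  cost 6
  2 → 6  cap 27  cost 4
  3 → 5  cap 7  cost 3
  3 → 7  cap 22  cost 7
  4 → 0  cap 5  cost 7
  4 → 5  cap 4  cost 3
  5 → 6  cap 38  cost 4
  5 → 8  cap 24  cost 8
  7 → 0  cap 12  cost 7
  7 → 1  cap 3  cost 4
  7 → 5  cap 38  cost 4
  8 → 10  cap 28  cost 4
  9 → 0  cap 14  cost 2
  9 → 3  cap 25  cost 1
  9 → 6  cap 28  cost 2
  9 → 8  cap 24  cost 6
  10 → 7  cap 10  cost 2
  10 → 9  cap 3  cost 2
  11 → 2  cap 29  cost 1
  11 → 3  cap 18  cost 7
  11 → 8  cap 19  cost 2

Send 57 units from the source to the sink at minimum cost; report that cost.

shortest-cost path #1: 11→2→6 push 27 @ unit cost 5 (adds 135)
shortest-cost path #2: 11→2→0→6 push 2 @ unit cost 5 (adds 10)
shortest-cost path #3: 11→8→10→9→6 push 3 @ unit cost 10 (adds 30)
shortest-cost path #4: 11→3→5→6 push 7 @ unit cost 14 (adds 98)
shortest-cost path #5: 11→8→10→7→0→6 push 10 @ unit cost 16 (adds 160)
shortest-cost path #6: 11→3→7→0→6 push 2 @ unit cost 22 (adds 44)
shortest-cost path #7: 11→3→7→5→6 push 6 @ unit cost 22 (adds 132)
total cost = 609

Minimum cost for 57 units: 609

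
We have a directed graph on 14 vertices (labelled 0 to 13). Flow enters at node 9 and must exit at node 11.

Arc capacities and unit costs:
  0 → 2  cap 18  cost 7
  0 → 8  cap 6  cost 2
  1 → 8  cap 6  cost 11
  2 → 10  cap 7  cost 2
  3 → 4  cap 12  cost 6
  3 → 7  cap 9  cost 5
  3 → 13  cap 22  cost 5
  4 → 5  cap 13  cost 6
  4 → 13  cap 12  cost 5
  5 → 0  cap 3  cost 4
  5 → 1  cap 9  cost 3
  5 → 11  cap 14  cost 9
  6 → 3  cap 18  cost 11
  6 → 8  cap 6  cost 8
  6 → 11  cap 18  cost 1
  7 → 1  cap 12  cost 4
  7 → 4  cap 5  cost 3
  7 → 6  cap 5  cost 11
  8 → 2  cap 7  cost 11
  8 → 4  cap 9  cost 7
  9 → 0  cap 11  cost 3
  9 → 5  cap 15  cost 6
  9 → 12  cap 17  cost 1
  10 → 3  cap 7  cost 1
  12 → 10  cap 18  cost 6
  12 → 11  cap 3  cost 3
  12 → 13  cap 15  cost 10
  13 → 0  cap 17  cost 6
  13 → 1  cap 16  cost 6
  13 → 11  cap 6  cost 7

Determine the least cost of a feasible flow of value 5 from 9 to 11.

shortest-cost path #1: 9→12→11 push 3 @ unit cost 4 (adds 12)
shortest-cost path #2: 9→5→11 push 2 @ unit cost 15 (adds 30)
total cost = 42

Minimum cost for 5 units: 42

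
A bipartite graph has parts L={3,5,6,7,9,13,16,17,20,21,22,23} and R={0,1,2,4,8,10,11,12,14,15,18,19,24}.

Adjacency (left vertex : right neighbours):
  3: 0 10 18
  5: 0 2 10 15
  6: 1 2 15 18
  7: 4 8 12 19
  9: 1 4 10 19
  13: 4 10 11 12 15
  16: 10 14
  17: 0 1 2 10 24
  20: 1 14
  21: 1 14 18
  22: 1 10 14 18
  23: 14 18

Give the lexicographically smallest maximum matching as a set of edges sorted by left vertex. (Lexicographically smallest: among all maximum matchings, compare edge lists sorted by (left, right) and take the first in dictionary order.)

|M| = 11 (so the lex-smallest maximum matching has 11 edges)
process left vertices in ascending order; for each, take the smallest-labelled available neighbour that still permits 11 edges overall, or leave it unmatched if none does
lex-smallest matching: {3-0, 5-2, 6-15, 7-4, 9-19, 13-11, 16-10, 17-24, 20-1, 21-14, 22-18}

Lex-smallest maximum matching: {(3,0), (5,2), (6,15), (7,4), (9,19), (13,11), (16,10), (17,24), (20,1), (21,14), (22,18)}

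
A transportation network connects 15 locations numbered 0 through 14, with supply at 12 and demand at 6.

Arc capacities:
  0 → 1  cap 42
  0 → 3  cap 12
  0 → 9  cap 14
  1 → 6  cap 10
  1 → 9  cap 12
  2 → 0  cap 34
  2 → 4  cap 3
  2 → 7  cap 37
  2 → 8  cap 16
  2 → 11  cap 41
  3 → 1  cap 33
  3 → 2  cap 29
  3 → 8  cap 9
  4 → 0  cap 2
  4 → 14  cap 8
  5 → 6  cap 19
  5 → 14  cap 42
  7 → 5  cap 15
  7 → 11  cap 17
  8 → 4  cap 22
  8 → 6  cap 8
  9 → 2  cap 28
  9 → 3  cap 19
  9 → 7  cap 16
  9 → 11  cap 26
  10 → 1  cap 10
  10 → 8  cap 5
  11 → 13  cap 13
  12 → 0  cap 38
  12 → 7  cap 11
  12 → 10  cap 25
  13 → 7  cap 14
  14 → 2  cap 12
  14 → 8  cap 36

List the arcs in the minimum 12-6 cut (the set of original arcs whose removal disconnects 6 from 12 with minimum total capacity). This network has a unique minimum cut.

augment #1: 12→0→1→6 push 10
augment #2: 12→7→5→6 push 11
augment #3: 12→10→8→6 push 5
augment #4: 12→0→3→8→6 push 3
augment #5: 12→0→9→7→5→6 push 4
max flow = 33; residual-reachable set from 12 gives S-side
cut edges (S→T): {(1,6), (7,5), (8,6)} total cap 33

Min-cut arcs: {(1,6), (7,5), (8,6)} (total capacity 33)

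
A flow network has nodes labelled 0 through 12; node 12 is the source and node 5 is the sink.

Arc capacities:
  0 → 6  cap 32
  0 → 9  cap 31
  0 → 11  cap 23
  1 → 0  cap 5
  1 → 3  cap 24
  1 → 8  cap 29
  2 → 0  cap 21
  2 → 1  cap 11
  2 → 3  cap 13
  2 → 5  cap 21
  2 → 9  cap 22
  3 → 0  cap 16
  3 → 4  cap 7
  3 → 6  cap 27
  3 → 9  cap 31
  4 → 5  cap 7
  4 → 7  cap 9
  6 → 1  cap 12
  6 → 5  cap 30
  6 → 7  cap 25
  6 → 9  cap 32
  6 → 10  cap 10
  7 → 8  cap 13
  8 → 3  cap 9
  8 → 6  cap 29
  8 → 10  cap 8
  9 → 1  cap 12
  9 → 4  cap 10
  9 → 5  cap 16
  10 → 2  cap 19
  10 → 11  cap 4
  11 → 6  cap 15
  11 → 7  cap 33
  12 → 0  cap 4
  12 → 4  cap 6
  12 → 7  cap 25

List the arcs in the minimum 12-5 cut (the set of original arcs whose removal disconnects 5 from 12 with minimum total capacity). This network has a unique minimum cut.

Min-cut arcs: {(7,8), (12,0), (12,4)} (total capacity 23)

augment #1: 12→4→5 push 6
augment #2: 12→0→6→5 push 4
augment #3: 12→7→8→6→5 push 13
max flow = 23; residual-reachable set from 12 gives S-side
cut edges (S→T): {(7,8), (12,0), (12,4)} total cap 23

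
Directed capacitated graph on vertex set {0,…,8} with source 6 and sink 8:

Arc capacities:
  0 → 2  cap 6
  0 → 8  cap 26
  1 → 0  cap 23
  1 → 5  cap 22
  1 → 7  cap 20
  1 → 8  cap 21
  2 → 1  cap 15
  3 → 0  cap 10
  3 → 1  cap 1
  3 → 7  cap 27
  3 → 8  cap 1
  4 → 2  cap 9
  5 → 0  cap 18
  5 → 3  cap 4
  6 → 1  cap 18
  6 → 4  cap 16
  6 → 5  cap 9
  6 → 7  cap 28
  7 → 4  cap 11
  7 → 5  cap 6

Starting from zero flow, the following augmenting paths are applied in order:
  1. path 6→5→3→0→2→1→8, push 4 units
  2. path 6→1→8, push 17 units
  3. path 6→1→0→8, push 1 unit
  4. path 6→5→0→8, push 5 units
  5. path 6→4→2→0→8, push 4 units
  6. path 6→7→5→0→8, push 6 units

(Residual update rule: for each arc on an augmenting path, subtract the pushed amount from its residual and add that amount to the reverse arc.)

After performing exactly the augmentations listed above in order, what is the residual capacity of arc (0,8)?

Residual capacity of (0,8): 10

after path 1 (6→5→3→0→2→1→8, push 4): res(0,8)=26
after path 2 (6→1→8, push 17): res(0,8)=26
after path 3 (6→1→0→8, push 1): res(0,8)=25
after path 4 (6→5→0→8, push 5): res(0,8)=20
after path 5 (6→4→2→0→8, push 4): res(0,8)=16
after path 6 (6→7→5→0→8, push 6): res(0,8)=10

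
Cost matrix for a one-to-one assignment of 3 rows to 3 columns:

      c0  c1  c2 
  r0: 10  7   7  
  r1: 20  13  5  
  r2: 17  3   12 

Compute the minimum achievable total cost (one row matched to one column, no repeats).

optimal assignment: row0→col0 (cost 10), row1→col2 (cost 5), row2→col1 (cost 3)
total = 10 + 5 + 3 = 18

Minimum assignment cost: 18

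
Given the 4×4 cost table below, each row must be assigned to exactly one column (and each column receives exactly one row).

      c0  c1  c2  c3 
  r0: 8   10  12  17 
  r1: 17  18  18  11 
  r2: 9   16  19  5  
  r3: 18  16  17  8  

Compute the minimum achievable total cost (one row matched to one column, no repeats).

Minimum assignment cost: 45

optimal assignment: row0→col1 (cost 10), row1→col2 (cost 18), row2→col0 (cost 9), row3→col3 (cost 8)
total = 10 + 18 + 9 + 8 = 45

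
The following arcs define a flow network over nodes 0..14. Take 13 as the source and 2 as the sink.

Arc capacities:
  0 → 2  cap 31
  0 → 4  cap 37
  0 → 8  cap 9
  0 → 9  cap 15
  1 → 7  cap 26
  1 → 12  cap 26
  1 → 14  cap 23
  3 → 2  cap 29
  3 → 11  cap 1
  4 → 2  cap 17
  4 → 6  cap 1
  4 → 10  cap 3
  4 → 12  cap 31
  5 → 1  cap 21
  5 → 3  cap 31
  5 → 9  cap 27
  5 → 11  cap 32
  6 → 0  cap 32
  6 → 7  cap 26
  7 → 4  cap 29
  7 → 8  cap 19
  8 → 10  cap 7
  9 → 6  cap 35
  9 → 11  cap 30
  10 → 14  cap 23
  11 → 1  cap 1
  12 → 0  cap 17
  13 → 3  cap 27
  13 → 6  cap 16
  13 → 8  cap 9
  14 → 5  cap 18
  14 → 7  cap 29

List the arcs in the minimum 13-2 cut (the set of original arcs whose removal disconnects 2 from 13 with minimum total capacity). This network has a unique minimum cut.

Min-cut arcs: {(8,10), (13,3), (13,6)} (total capacity 50)

augment #1: 13→3→2 push 27
augment #2: 13→6→0→2 push 16
augment #3: 13→8→10→14→5→3→2 push 2
augment #4: 13→8→10→14→7→4→2 push 5
max flow = 50; residual-reachable set from 13 gives S-side
cut edges (S→T): {(8,10), (13,3), (13,6)} total cap 50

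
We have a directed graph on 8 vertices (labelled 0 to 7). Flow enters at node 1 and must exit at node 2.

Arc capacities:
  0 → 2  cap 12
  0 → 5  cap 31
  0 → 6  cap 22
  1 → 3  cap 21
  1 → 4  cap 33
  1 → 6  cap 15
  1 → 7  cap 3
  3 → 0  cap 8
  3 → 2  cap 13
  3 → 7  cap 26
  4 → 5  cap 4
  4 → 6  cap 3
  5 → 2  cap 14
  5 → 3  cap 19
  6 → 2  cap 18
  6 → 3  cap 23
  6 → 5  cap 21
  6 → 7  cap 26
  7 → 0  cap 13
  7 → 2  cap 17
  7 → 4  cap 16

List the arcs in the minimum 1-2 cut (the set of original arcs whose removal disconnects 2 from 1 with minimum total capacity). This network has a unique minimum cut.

Min-cut arcs: {(1,3), (1,6), (1,7), (4,5), (4,6)} (total capacity 46)

augment #1: 1→3→2 push 13
augment #2: 1→6→2 push 15
augment #3: 1→7→2 push 3
augment #4: 1→3→0→2 push 8
augment #5: 1→4→5→2 push 4
augment #6: 1→4→6→2 push 3
max flow = 46; residual-reachable set from 1 gives S-side
cut edges (S→T): {(1,3), (1,6), (1,7), (4,5), (4,6)} total cap 46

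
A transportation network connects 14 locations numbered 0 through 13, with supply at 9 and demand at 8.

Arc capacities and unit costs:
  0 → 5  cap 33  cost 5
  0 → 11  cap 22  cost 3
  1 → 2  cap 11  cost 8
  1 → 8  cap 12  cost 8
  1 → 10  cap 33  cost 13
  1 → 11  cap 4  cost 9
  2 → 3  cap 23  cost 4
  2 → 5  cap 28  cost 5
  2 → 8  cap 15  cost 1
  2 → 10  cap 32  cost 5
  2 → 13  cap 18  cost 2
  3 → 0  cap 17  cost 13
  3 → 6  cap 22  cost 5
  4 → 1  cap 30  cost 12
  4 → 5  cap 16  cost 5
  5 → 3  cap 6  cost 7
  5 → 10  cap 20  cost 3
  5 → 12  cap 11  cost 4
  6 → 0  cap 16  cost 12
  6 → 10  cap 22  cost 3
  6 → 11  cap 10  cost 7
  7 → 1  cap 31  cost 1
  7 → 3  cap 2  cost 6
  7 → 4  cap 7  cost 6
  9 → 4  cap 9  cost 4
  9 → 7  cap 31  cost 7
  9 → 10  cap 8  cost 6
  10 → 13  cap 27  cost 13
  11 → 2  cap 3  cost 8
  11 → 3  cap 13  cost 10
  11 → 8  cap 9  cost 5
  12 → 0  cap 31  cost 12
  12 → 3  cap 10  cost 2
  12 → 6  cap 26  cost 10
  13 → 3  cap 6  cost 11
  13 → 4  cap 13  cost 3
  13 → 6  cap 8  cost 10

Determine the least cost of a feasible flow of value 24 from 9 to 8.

Minimum cost for 24 units: 401

shortest-cost path #1: 9→7→1→8 push 12 @ unit cost 16 (adds 192)
shortest-cost path #2: 9→7→1→2→8 push 11 @ unit cost 17 (adds 187)
shortest-cost path #3: 9→7→1→11→8 push 1 @ unit cost 22 (adds 22)
total cost = 401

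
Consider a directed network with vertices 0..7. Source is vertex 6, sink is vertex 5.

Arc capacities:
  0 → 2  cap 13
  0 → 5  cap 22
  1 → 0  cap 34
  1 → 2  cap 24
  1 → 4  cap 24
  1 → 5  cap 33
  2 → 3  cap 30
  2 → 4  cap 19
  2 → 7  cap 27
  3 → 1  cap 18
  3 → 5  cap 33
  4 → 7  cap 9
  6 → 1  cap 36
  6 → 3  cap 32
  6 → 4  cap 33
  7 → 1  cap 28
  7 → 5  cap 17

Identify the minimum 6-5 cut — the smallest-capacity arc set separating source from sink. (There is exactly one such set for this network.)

Min-cut arcs: {(4,7), (6,1), (6,3)} (total capacity 77)

augment #1: 6→1→5 push 33
augment #2: 6→3→5 push 32
augment #3: 6→1→0→5 push 3
augment #4: 6→4→7→5 push 9
max flow = 77; residual-reachable set from 6 gives S-side
cut edges (S→T): {(4,7), (6,1), (6,3)} total cap 77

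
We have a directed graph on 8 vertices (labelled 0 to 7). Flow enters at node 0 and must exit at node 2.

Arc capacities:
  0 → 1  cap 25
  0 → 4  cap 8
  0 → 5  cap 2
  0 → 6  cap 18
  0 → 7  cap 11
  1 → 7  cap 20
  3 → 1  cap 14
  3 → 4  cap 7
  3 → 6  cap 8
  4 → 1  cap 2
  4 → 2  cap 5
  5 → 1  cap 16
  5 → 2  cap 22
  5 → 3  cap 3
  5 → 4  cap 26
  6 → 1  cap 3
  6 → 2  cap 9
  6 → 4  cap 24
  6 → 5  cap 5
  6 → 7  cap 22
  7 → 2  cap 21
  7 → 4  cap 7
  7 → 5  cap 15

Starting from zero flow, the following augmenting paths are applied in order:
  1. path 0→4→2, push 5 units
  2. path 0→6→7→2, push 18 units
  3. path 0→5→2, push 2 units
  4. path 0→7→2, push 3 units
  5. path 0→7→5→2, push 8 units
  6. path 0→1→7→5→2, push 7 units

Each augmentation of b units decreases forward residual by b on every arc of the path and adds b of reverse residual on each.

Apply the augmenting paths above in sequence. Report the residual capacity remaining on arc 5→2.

after path 1 (0→4→2, push 5): res(5,2)=22
after path 2 (0→6→7→2, push 18): res(5,2)=22
after path 3 (0→5→2, push 2): res(5,2)=20
after path 4 (0→7→2, push 3): res(5,2)=20
after path 5 (0→7→5→2, push 8): res(5,2)=12
after path 6 (0→1→7→5→2, push 7): res(5,2)=5

Residual capacity of (5,2): 5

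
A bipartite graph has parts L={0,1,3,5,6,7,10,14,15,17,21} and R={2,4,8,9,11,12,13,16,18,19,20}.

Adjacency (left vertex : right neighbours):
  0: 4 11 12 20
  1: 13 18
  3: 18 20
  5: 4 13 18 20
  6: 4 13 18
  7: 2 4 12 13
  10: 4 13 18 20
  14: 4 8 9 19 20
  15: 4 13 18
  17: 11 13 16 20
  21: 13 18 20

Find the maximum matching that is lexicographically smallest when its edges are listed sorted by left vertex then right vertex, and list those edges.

Lex-smallest maximum matching: {(0,11), (1,13), (3,18), (5,4), (7,2), (10,20), (14,8), (17,16)}

|M| = 8 (so the lex-smallest maximum matching has 8 edges)
process left vertices in ascending order; for each, take the smallest-labelled available neighbour that still permits 8 edges overall, or leave it unmatched if none does
lex-smallest matching: {0-11, 1-13, 3-18, 5-4, 7-2, 10-20, 14-8, 17-16}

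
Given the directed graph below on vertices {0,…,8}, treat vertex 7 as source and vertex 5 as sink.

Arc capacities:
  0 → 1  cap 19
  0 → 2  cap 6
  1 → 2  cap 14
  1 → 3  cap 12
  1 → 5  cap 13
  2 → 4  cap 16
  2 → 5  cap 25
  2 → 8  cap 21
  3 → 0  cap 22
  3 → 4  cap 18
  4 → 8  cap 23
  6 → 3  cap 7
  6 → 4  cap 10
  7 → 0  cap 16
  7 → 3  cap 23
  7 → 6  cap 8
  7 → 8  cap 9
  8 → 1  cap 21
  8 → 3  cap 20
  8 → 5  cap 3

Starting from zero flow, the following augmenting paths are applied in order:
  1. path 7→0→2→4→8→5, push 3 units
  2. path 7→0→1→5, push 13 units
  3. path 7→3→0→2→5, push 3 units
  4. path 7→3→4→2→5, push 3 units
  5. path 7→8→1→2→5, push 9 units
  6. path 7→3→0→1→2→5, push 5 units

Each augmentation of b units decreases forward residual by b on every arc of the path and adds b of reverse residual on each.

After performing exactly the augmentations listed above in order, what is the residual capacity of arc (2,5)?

after path 1 (7→0→2→4→8→5, push 3): res(2,5)=25
after path 2 (7→0→1→5, push 13): res(2,5)=25
after path 3 (7→3→0→2→5, push 3): res(2,5)=22
after path 4 (7→3→4→2→5, push 3): res(2,5)=19
after path 5 (7→8→1→2→5, push 9): res(2,5)=10
after path 6 (7→3→0→1→2→5, push 5): res(2,5)=5

Residual capacity of (2,5): 5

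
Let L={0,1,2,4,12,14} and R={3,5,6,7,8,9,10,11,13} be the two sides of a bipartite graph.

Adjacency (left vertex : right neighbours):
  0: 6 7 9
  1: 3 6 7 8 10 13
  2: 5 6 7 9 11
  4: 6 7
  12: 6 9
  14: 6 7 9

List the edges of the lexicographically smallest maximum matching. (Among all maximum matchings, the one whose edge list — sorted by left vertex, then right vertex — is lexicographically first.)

|M| = 5 (so the lex-smallest maximum matching has 5 edges)
process left vertices in ascending order; for each, take the smallest-labelled available neighbour that still permits 5 edges overall, or leave it unmatched if none does
lex-smallest matching: {0-6, 1-3, 2-5, 4-7, 12-9}

Lex-smallest maximum matching: {(0,6), (1,3), (2,5), (4,7), (12,9)}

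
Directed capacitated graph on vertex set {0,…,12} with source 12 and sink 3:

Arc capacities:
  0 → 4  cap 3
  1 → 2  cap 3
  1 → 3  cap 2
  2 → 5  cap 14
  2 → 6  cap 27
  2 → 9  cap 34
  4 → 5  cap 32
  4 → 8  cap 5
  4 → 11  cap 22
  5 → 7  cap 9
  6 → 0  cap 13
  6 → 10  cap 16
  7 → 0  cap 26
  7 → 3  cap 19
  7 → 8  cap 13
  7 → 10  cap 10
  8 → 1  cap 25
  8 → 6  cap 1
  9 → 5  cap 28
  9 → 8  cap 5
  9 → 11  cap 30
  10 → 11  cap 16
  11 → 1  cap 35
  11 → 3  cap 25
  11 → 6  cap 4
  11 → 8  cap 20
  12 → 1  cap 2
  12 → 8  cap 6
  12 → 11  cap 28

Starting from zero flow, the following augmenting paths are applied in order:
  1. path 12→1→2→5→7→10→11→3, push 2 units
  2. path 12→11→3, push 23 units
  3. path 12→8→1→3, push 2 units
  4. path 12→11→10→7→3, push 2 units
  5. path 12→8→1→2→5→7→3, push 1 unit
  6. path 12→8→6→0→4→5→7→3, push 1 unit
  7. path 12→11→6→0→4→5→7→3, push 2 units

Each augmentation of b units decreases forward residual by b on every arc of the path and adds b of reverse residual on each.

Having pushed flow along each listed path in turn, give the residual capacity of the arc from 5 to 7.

Residual capacity of (5,7): 3

after path 1 (12→1→2→5→7→10→11→3, push 2): res(5,7)=7
after path 2 (12→11→3, push 23): res(5,7)=7
after path 3 (12→8→1→3, push 2): res(5,7)=7
after path 4 (12→11→10→7→3, push 2): res(5,7)=7
after path 5 (12→8→1→2→5→7→3, push 1): res(5,7)=6
after path 6 (12→8→6→0→4→5→7→3, push 1): res(5,7)=5
after path 7 (12→11→6→0→4→5→7→3, push 2): res(5,7)=3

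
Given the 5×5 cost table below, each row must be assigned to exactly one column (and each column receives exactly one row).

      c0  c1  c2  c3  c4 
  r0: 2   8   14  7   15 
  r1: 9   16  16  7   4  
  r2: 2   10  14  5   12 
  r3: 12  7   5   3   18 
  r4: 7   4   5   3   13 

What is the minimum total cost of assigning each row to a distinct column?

Minimum assignment cost: 20

optimal assignment: row0→col0 (cost 2), row1→col4 (cost 4), row2→col3 (cost 5), row3→col2 (cost 5), row4→col1 (cost 4)
total = 2 + 4 + 5 + 5 + 4 = 20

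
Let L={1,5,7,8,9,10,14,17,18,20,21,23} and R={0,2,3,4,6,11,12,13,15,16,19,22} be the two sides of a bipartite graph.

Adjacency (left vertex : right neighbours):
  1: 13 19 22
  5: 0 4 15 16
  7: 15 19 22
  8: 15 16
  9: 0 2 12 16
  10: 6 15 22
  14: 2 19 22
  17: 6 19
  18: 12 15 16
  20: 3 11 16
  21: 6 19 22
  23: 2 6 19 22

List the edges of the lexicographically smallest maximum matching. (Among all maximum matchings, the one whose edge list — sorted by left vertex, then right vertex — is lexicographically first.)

|M| = 11 (so the lex-smallest maximum matching has 11 edges)
process left vertices in ascending order; for each, take the smallest-labelled available neighbour that still permits 11 edges overall, or leave it unmatched if none does
lex-smallest matching: {1-13, 5-4, 7-15, 8-16, 9-0, 10-6, 14-2, 17-19, 18-12, 20-3, 21-22}

Lex-smallest maximum matching: {(1,13), (5,4), (7,15), (8,16), (9,0), (10,6), (14,2), (17,19), (18,12), (20,3), (21,22)}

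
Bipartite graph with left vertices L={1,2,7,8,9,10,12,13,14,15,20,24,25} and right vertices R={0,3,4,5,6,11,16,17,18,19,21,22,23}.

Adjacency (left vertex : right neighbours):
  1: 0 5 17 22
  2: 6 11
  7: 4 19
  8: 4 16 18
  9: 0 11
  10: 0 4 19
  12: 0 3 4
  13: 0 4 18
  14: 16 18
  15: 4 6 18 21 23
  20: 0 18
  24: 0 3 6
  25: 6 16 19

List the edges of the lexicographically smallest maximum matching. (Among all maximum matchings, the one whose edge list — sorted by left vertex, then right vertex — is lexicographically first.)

Lex-smallest maximum matching: {(1,5), (2,6), (7,4), (8,16), (9,11), (10,0), (12,3), (13,18), (15,21), (25,19)}

|M| = 10 (so the lex-smallest maximum matching has 10 edges)
process left vertices in ascending order; for each, take the smallest-labelled available neighbour that still permits 10 edges overall, or leave it unmatched if none does
lex-smallest matching: {1-5, 2-6, 7-4, 8-16, 9-11, 10-0, 12-3, 13-18, 15-21, 25-19}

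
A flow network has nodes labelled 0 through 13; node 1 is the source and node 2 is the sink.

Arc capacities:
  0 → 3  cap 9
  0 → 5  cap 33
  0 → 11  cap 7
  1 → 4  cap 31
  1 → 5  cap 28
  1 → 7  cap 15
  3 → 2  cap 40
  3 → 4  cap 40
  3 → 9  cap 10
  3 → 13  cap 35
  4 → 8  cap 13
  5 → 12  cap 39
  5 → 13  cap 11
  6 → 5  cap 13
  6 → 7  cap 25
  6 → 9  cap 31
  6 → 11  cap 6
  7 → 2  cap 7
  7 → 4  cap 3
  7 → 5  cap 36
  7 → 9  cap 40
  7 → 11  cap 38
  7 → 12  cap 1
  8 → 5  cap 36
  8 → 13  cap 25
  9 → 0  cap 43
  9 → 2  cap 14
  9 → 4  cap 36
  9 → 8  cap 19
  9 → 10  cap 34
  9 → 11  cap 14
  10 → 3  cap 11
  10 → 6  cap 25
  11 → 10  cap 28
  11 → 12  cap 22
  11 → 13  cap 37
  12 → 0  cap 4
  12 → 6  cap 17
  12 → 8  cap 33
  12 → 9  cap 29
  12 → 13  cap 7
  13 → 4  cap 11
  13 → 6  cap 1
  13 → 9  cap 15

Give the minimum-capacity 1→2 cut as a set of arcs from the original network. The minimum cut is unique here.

augment #1: 1→7→2 push 7
augment #2: 1→7→9→2 push 8
augment #3: 1→5→12→9→2 push 6
augment #4: 1→5→12→0→3→2 push 4
augment #5: 1→5→12→9→0→3→2 push 5
augment #6: 1→5→12→9→10→3→2 push 11
max flow = 41; residual-reachable set from 1 gives S-side
cut edges (S→T): {(0,3), (7,2), (9,2), (10,3)} total cap 41

Min-cut arcs: {(0,3), (7,2), (9,2), (10,3)} (total capacity 41)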